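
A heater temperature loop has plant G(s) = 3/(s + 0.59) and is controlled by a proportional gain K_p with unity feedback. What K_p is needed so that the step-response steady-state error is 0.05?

Steady-state error for a unit step on this type-0 loop is 1/(1 + K_p·G(0)).
G(0) = 5.085. Require 1/(1 + K_p·5.085) = 0.05, so 1 + 5.085·K_p = 20.
K_p = (20 − 1)/5.085 = 3.74.

K_p = 3.74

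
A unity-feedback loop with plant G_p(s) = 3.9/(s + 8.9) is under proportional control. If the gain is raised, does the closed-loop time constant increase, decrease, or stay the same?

decrease

Closed-loop pole is at s = −(8.9+K_p·3.9); larger K_p moves it further left, so τ = 1/(8.9+K_p·3.9) decreases.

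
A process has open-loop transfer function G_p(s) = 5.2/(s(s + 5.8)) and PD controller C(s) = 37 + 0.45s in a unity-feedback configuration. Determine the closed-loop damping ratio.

ζ = 0.293

Forward path: (37 + 0.45s)·5.2/(s(s+5.8)). The closed-loop characteristic equation is s² + (5.8 + 5.2·0.45)s + 5.2·37 = 0.
That is s² + 8.14s + 192.4 = 0, so ω_n = 13.87 rad/s and ζ = 8.14/(2·13.87) = 0.2934.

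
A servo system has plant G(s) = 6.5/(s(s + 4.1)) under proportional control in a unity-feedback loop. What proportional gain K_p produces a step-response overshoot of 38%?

From %OS = 100·exp(−πζ/√(1−ζ²)) = 38%, ζ = −ln(0.38)/√(π²+ln²(0.38)) = 0.2943.
Characteristic equation s² + 4.1s + 6.5K_p = 0 gives ζ = 4.1/(2√(6.5K_p)).
Setting ζ = 0.2943: √(6.5K_p) = 4.1/(2·0.2943) = 6.965, so K_p = 48.51/6.5 = 7.46.

K_p = 7.46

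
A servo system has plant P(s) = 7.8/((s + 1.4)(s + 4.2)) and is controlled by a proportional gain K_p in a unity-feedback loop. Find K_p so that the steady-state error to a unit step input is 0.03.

K_p = 24.4

The loop is type 0, so e_ss(step) = 1/(1 + K_pos) with K_pos = K_p·P(0).
P(0) = 1.327. Require 1/(1 + K_p·1.327) = 0.03, so 1 + 1.327·K_p = 33.33.
K_p = (33.33 − 1)/1.327 = 24.4.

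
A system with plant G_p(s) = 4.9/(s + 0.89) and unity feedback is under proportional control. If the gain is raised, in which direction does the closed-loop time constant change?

decrease

Closed-loop pole is at s = −(0.89+K_p·4.9); larger K_p moves it further left, so τ = 1/(0.89+K_p·4.9) decreases.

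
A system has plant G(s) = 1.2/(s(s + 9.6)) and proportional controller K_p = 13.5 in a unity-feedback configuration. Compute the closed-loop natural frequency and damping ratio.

With unity feedback the closed-loop characteristic equation is s² + 9.6s + 13.5·1.2 = s² + 9.6s + 16.2 = 0.
Matching s² + 2ζω_n s + ω_n²: ω_n = √16.2 = 4.025 rad/s and 2ζω_n = 9.6, so ζ = 9.6/(2·4.025) = 1.19.

ω_n = 4.02 rad/s, ζ = 1.19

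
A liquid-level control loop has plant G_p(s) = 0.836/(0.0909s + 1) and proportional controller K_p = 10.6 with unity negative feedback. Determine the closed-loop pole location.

Closed loop: T(s) = K_p·G_p/(1+K_p·G_p) = 8.862/(0.0909s + 1 + 8.862), with pole at s = −(1 + 8.862)/0.0909 = −108.5.

s = -108.5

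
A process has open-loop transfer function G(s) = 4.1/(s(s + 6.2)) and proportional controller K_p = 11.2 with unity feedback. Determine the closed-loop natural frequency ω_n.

ω_n = 6.78 rad/s

The closed-loop denominator is s(s+6.2) + 11.2·4.1 = s² + 6.2s + 45.92.
Matching s² + 2ζω_n s + ω_n²: ω_n = √45.92 = 6.776 rad/s and 2ζω_n = 6.2, so ζ = 6.2/(2·6.776) = 0.457.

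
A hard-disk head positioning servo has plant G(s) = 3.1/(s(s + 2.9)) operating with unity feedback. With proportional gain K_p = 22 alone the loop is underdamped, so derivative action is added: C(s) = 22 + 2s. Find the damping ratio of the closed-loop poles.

Forward path: (22 + 2s)·3.1/(s(s+2.9)). The closed-loop characteristic equation is s² + (2.9 + 3.1·2)s + 3.1·22 = 0.
That is s² + 9.1s + 68.2 = 0, so ω_n = 8.258 rad/s and ζ = 9.1/(2·8.258) = 0.551.

ζ = 0.551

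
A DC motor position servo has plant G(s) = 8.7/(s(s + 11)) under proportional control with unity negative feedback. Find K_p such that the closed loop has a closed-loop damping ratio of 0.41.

Closed-loop characteristic equation: s² + 11s + K_p·8.7 = 0.
So ω_n = √(8.7K_p) and 2ζω_n = 11, giving ζ = 11/(2√(8.7K_p)).
Setting ζ = 0.41: √(8.7K_p) = 11/(2·0.41) = 13.41, so K_p = 180/8.7 = 20.7.

K_p = 20.7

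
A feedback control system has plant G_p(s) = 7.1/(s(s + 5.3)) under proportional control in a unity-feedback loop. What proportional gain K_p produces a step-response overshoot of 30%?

From %OS = 100·exp(−πζ/√(1−ζ²)) = 30%, ζ = −ln(0.3)/√(π²+ln²(0.3)) = 0.3579.
Characteristic equation s² + 5.3s + 7.1K_p = 0 gives ζ = 5.3/(2√(7.1K_p)).
Setting ζ = 0.3579: √(7.1K_p) = 5.3/(2·0.3579) = 7.405, so K_p = 54.84/7.1 = 7.72.

K_p = 7.72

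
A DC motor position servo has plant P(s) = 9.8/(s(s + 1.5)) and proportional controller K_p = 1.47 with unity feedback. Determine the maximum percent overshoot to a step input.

53.1%

Closed-loop characteristic equation: s² + 1.5s + 14.41 = 0, so ω_n = 3.796 rad/s and ζ = 1.5/(2·3.796) = 0.1976.
%OS = 100·exp(−πζ/√(1−ζ²)) = 100·exp(−π·0.1976/√0.961) = 53.1%.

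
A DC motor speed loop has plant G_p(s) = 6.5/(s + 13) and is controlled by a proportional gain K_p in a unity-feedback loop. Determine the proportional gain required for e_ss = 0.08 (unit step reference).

The loop is type 0, so e_ss(step) = 1/(1 + K_pos) with K_pos = K_p·G_p(0).
G_p(0) = 0.5. Require 1/(1 + K_p·0.5) = 0.08, so 1 + 0.5·K_p = 12.5.
K_p = (12.5 − 1)/0.5 = 23.

K_p = 23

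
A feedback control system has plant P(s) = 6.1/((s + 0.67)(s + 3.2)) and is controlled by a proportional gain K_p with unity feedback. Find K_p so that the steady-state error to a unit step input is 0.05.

Steady-state error for a unit step on this type-0 loop is 1/(1 + K_p·P(0)).
P(0) = 2.845. Require 1/(1 + K_p·2.845) = 0.05, so 1 + 2.845·K_p = 20.
K_p = (20 − 1)/2.845 = 6.68.

K_p = 6.68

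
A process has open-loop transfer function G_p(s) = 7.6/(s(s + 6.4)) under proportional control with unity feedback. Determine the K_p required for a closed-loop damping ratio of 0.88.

Closed-loop characteristic equation: s² + 6.4s + K_p·7.6 = 0.
So ω_n = √(7.6K_p) and 2ζω_n = 6.4, giving ζ = 6.4/(2√(7.6K_p)).
Setting ζ = 0.88: √(7.6K_p) = 6.4/(2·0.88) = 3.636, so K_p = 13.22/7.6 = 1.74.

K_p = 1.74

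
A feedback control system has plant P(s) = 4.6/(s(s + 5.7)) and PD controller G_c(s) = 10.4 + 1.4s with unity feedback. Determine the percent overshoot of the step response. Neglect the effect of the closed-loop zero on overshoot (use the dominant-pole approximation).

Forward path: (10.4 + 1.4s)·4.6/(s(s+5.7)). The closed-loop characteristic equation is s² + (5.7 + 4.6·1.4)s + 4.6·10.4 = 0.
That is s² + 12.14s + 47.84 = 0, so ω_n = 6.917 rad/s and ζ = 12.14/(2·6.917) = 0.8776.
%OS = 100·exp(−πζ/√(1−ζ²)) = 0.318%.

0.318%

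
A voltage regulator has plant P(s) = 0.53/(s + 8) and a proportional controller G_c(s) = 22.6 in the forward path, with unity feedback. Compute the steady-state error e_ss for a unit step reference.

0.4

The loop is type 0. Static position error constant K_pos = G_c(0)·P(0) = 22.6·0.06625 = 1.497.
Steady-state error to a unit step: e_ss = 1/(1+K_pos) = 1/2.497 = 0.4.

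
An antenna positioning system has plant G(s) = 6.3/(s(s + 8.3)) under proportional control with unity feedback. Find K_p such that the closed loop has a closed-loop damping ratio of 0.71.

Closed-loop characteristic equation: s² + 8.3s + K_p·6.3 = 0.
So ω_n = √(6.3K_p) and 2ζω_n = 8.3, giving ζ = 8.3/(2√(6.3K_p)).
Setting ζ = 0.71: √(6.3K_p) = 8.3/(2·0.71) = 5.845, so K_p = 34.16/6.3 = 5.42.

K_p = 5.42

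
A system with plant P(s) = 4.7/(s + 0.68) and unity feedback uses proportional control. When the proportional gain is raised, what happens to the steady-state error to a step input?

decrease

The position error constant K_pos = K_p·P(0) grows with K_p, and e_ss = 1/(1+K_pos) falls.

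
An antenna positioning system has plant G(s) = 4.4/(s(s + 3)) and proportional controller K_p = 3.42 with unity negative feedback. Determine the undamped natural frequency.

ω_n = 3.88 rad/s

The closed-loop denominator is s(s+3) + 3.42·4.4 = s² + 3s + 15.05.
So ω_n² = 15.05 ⇒ ω_n = 3.879 rad/s, and ζ = 3/(2ω_n) = 0.387.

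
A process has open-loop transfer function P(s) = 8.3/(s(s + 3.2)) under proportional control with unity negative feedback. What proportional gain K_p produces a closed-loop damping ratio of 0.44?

Closed-loop characteristic equation: s² + 3.2s + K_p·8.3 = 0.
So ω_n = √(8.3K_p) and 2ζω_n = 3.2, giving ζ = 3.2/(2√(8.3K_p)).
Setting ζ = 0.44: √(8.3K_p) = 3.2/(2·0.44) = 3.636, so K_p = 13.22/8.3 = 1.59.

K_p = 1.59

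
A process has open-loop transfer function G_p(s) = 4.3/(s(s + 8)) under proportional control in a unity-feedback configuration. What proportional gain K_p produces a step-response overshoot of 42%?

From %OS = 100·exp(−πζ/√(1−ζ²)) = 42%, ζ = −ln(0.42)/√(π²+ln²(0.42)) = 0.2662.
Characteristic equation s² + 8s + 4.3K_p = 0 gives ζ = 8/(2√(4.3K_p)).
Setting ζ = 0.2662: √(4.3K_p) = 8/(2·0.2662) = 15.03, so K_p = 225.8/4.3 = 52.5.

K_p = 52.5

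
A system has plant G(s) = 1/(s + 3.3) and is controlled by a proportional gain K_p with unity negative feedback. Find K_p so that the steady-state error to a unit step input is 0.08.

K_p = 37.9

The loop is type 0, so e_ss(step) = 1/(1 + K_pos) with K_pos = K_p·G(0).
G(0) = 0.303. Require 1/(1 + K_p·0.303) = 0.08, so 1 + 0.303·K_p = 12.5.
K_p = (12.5 − 1)/0.303 = 37.9.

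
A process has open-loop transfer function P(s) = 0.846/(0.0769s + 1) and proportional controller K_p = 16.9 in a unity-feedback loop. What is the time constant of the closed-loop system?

Closed loop: T(s) = K_p·P/(1+K_p·P) = 14.3/(0.0769s + 1 + 14.3), with pole at s = −(1 + 14.3)/0.0769 = −198.9.
Closed-loop time constant τ = 1/198.9 = 0.00503 s.

τ = 0.00503 s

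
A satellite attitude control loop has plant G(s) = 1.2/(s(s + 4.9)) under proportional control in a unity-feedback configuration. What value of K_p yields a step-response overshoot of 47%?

From %OS = 100·exp(−πζ/√(1−ζ²)) = 47%, ζ = −ln(0.47)/√(π²+ln²(0.47)) = 0.2337.
Characteristic equation s² + 4.9s + 1.2K_p = 0 gives ζ = 4.9/(2√(1.2K_p)).
Setting ζ = 0.2337: √(1.2K_p) = 4.9/(2·0.2337) = 10.48, so K_p = 109.9/1.2 = 91.6.

K_p = 91.6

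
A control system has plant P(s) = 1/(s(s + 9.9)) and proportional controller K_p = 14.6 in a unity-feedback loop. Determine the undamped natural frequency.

The closed-loop denominator is s(s+9.9) + 14.6·1 = s² + 9.9s + 14.6.
So ω_n² = 14.6 ⇒ ω_n = 3.821 rad/s, and ζ = 9.9/(2ω_n) = 1.3.

ω_n = 3.82 rad/s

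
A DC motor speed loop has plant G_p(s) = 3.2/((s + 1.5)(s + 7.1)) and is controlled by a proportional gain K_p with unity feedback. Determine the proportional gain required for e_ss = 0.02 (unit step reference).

K_p = 163

For a type-0 loop with proportional control, e_ss = 1/(1 + K_p·G_p(0)).
G_p(0) = 0.3005. Require 1/(1 + K_p·0.3005) = 0.02, so 1 + 0.3005·K_p = 50.
K_p = (50 − 1)/0.3005 = 163.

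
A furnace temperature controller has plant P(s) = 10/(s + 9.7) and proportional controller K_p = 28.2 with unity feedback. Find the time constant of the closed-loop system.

τ = 0.00343 s

Closed-loop transfer function: T(s) = K_p·P(s)/(1 + K_p·P(s)) = 282/(s + 9.7 + 282) = 282/(s + 291.7).
Time constant τ = 1/291.7 = 0.00343 s.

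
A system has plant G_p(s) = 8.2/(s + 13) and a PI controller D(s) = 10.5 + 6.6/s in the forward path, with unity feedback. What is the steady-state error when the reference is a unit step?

The open loop D(s)G_p(s) has a pole at the origin (type 1), so the static position error constant is infinite and e_ss = 1/(1+∞) = 0.

0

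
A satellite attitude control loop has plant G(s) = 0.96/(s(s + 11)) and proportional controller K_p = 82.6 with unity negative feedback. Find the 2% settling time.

T_s ≈ 0.727 s

The closed-loop denominator s² + 11s + 79.3 gives ω_n = √79.3 = 8.905 and ζ = 11/(2ω_n) = 0.6176.
2% settling time T_s ≈ 4/(ζω_n) = 4/5.5 = 0.727 s.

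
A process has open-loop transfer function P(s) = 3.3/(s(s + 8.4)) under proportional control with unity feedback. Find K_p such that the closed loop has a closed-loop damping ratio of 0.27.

Closed-loop characteristic equation: s² + 8.4s + K_p·3.3 = 0.
So ω_n = √(3.3K_p) and 2ζω_n = 8.4, giving ζ = 8.4/(2√(3.3K_p)).
Setting ζ = 0.27: √(3.3K_p) = 8.4/(2·0.27) = 15.56, so K_p = 242/3.3 = 73.3.

K_p = 73.3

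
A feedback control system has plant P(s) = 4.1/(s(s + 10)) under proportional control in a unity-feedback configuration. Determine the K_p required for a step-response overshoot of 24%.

From %OS = 100·exp(−πζ/√(1−ζ²)) = 24%, ζ = −ln(0.24)/√(π²+ln²(0.24)) = 0.4136.
Characteristic equation s² + 10s + 4.1K_p = 0 gives ζ = 10/(2√(4.1K_p)).
Setting ζ = 0.4136: √(4.1K_p) = 10/(2·0.4136) = 12.09, so K_p = 146.1/4.1 = 35.6.

K_p = 35.6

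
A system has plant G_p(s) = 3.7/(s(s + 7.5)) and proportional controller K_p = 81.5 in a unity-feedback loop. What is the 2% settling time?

T_s ≈ 1.07 s

From 1 + K_pG_p(s) = 0: s² + 7.5s + 301.6 = 0 ⇒ ω_n = 17.37, ζ = 0.2159.
2% settling time T_s ≈ 4/(ζω_n) = 4/3.75 = 1.07 s.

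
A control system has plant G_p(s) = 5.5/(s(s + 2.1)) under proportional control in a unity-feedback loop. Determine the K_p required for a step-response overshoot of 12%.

From %OS = 100·exp(−πζ/√(1−ζ²)) = 12%, ζ = −ln(0.12)/√(π²+ln²(0.12)) = 0.5594.
Characteristic equation s² + 2.1s + 5.5K_p = 0 gives ζ = 2.1/(2√(5.5K_p)).
Setting ζ = 0.5594: √(5.5K_p) = 2.1/(2·0.5594) = 1.877, so K_p = 3.523/5.5 = 0.641.

K_p = 0.641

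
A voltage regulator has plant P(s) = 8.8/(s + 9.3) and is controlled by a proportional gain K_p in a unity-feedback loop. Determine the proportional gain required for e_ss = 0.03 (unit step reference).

The loop is type 0, so e_ss(step) = 1/(1 + K_pos) with K_pos = K_p·P(0).
P(0) = 0.9462. Require 1/(1 + K_p·0.9462) = 0.03, so 1 + 0.9462·K_p = 33.33.
K_p = (33.33 − 1)/0.9462 = 34.2.

K_p = 34.2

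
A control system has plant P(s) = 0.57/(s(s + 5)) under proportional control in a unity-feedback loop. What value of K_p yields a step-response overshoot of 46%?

From %OS = 100·exp(−πζ/√(1−ζ²)) = 46%, ζ = −ln(0.46)/√(π²+ln²(0.46)) = 0.24.
Characteristic equation s² + 5s + 0.57K_p = 0 gives ζ = 5/(2√(0.57K_p)).
Setting ζ = 0.24: √(0.57K_p) = 5/(2·0.24) = 10.42, so K_p = 108.5/0.57 = 190.

K_p = 190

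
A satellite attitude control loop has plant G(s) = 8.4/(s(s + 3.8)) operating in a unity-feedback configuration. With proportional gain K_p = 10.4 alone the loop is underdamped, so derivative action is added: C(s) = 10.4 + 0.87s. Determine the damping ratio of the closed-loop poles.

ζ = 0.594

Forward path: (10.4 + 0.87s)·8.4/(s(s+3.8)). The closed-loop characteristic equation is s² + (3.8 + 8.4·0.87)s + 8.4·10.4 = 0.
That is s² + 11.11s + 87.36 = 0, so ω_n = 9.347 rad/s and ζ = 11.11/(2·9.347) = 0.5942.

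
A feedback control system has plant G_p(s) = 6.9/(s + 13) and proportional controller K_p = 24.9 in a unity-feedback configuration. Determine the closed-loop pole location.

s = -184.8

Closed-loop transfer function: T(s) = K_p·G_p(s)/(1 + K_p·G_p(s)) = 171.8/(s + 13 + 171.8) = 171.8/(s + 184.8).
The closed-loop pole is at s = −184.8.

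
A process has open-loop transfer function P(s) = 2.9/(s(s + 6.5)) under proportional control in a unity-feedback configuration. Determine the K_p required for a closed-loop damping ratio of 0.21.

Closed-loop characteristic equation: s² + 6.5s + K_p·2.9 = 0.
So ω_n = √(2.9K_p) and 2ζω_n = 6.5, giving ζ = 6.5/(2√(2.9K_p)).
Setting ζ = 0.21: √(2.9K_p) = 6.5/(2·0.21) = 15.48, so K_p = 239.5/2.9 = 82.6.

K_p = 82.6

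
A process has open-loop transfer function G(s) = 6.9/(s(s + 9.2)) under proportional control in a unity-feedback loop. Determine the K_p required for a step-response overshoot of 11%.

K_p = 9.28

From %OS = 100·exp(−πζ/√(1−ζ²)) = 11%, ζ = −ln(0.11)/√(π²+ln²(0.11)) = 0.5749.
Characteristic equation s² + 9.2s + 6.9K_p = 0 gives ζ = 9.2/(2√(6.9K_p)).
Setting ζ = 0.5749: √(6.9K_p) = 9.2/(2·0.5749) = 8.002, so K_p = 64.02/6.9 = 9.28.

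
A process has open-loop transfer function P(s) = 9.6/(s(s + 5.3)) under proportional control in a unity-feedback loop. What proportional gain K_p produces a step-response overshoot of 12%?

From %OS = 100·exp(−πζ/√(1−ζ²)) = 12%, ζ = −ln(0.12)/√(π²+ln²(0.12)) = 0.5594.
Characteristic equation s² + 5.3s + 9.6K_p = 0 gives ζ = 5.3/(2√(9.6K_p)).
Setting ζ = 0.5594: √(9.6K_p) = 5.3/(2·0.5594) = 4.737, so K_p = 22.44/9.6 = 2.34.

K_p = 2.34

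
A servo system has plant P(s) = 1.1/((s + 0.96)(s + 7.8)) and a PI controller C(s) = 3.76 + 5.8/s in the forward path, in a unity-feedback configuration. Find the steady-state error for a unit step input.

0

The open loop C(s)P(s) has a pole at the origin (type 1), so the static position error constant is infinite and e_ss = 1/(1+∞) = 0.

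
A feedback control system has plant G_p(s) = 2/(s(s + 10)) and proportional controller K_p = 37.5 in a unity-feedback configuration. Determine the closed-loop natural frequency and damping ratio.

With unity feedback the closed-loop characteristic equation is s² + 10s + 37.5·2 = s² + 10s + 75 = 0.
So ω_n² = 75 ⇒ ω_n = 8.66 rad/s, and ζ = 10/(2ω_n) = 0.577.

ω_n = 8.66 rad/s, ζ = 0.577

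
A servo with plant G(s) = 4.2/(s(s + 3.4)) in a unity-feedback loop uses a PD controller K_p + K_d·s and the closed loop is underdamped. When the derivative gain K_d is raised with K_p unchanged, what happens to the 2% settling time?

decrease

Characteristic equation s² + (3.4 + 4.2K_d)s + 4.2K_p = 0: raising K_d increases ζω_n = (3.4+4.2K_d)/2 while the loop stays underdamped, so T_s ≈ 4/(ζω_n) decreases.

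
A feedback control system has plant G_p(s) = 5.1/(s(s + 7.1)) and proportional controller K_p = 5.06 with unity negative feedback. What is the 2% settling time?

T_s ≈ 1.13 s

From 1 + K_pG_p(s) = 0: s² + 7.1s + 25.81 = 0 ⇒ ω_n = 5.08, ζ = 0.6988.
2% settling time T_s ≈ 4/(ζω_n) = 4/3.55 = 1.13 s.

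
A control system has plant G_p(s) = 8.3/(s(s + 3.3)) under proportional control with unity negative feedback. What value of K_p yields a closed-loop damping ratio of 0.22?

K_p = 6.78

Closed-loop characteristic equation: s² + 3.3s + K_p·8.3 = 0.
So ω_n = √(8.3K_p) and 2ζω_n = 3.3, giving ζ = 3.3/(2√(8.3K_p)).
Setting ζ = 0.22: √(8.3K_p) = 3.3/(2·0.22) = 7.5, so K_p = 56.25/8.3 = 6.78.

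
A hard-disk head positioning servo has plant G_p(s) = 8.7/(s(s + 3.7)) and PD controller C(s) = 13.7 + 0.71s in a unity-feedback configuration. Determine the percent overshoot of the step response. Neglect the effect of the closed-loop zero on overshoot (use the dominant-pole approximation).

Forward path: (13.7 + 0.71s)·8.7/(s(s+3.7)). The closed-loop characteristic equation is s² + (3.7 + 8.7·0.71)s + 8.7·13.7 = 0.
That is s² + 9.877s + 119.2 = 0, so ω_n = 10.92 rad/s and ζ = 9.877/(2·10.92) = 0.4524.
%OS = 100·exp(−πζ/√(1−ζ²)) = 20.3%.

20.3%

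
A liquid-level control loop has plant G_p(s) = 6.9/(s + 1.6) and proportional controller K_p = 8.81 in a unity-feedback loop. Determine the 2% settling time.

T_s ≈ 0.0641 s

Closed-loop transfer function: T(s) = K_p·G_p(s)/(1 + K_p·G_p(s)) = 60.79/(s + 1.6 + 60.79) = 60.79/(s + 62.39).
Time constant τ = 1/62.39 = 0.01603 s, so the 2% settling time is about 4τ = 0.0641 s.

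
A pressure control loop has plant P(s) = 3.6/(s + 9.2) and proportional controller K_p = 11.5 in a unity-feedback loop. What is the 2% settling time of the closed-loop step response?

Closed-loop transfer function: T(s) = K_p·P(s)/(1 + K_p·P(s)) = 41.4/(s + 9.2 + 41.4) = 41.4/(s + 50.6).
Time constant τ = 1/50.6 = 0.01976 s, so the 2% settling time is about 4τ = 0.0791 s.

T_s ≈ 0.0791 s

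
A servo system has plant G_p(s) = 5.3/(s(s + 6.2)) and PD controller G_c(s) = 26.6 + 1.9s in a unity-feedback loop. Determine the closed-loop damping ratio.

Forward path: (26.6 + 1.9s)·5.3/(s(s+6.2)). The closed-loop characteristic equation is s² + (6.2 + 5.3·1.9)s + 5.3·26.6 = 0.
That is s² + 16.27s + 141 = 0, so ω_n = 11.87 rad/s and ζ = 16.27/(2·11.87) = 0.6851.

ζ = 0.685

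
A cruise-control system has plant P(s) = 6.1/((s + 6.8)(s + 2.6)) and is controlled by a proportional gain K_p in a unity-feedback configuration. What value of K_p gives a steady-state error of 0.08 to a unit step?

K_p = 33.3

For a type-0 loop with proportional control, e_ss = 1/(1 + K_p·P(0)).
P(0) = 0.345. Require 1/(1 + K_p·0.345) = 0.08, so 1 + 0.345·K_p = 12.5.
K_p = (12.5 − 1)/0.345 = 33.3.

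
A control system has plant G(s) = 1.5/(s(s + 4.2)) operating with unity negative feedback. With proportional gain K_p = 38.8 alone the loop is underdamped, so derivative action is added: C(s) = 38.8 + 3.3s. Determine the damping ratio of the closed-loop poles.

ζ = 0.6

Forward path: (38.8 + 3.3s)·1.5/(s(s+4.2)). The closed-loop characteristic equation is s² + (4.2 + 1.5·3.3)s + 1.5·38.8 = 0.
That is s² + 9.15s + 58.2 = 0, so ω_n = 7.629 rad/s and ζ = 9.15/(2·7.629) = 0.5997.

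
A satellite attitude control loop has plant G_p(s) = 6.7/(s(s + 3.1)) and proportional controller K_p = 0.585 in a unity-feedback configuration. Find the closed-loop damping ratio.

ζ = 0.783

1 + K_p·G_p(s) = 0 gives s² + 3.1s + 3.919 = 0.
Matching s² + 2ζω_n s + ω_n²: ω_n = √3.919 = 1.98 rad/s and 2ζω_n = 3.1, so ζ = 3.1/(2·1.98) = 0.783.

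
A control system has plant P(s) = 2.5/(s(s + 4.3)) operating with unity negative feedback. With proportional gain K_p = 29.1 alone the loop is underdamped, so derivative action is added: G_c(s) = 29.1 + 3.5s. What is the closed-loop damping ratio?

Forward path: (29.1 + 3.5s)·2.5/(s(s+4.3)). The closed-loop characteristic equation is s² + (4.3 + 2.5·3.5)s + 2.5·29.1 = 0.
That is s² + 13.05s + 72.75 = 0, so ω_n = 8.529 rad/s and ζ = 13.05/(2·8.529) = 0.765.

ζ = 0.765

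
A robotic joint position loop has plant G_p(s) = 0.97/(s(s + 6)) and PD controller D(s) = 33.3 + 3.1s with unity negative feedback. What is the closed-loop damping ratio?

Forward path: (33.3 + 3.1s)·0.97/(s(s+6)). The closed-loop characteristic equation is s² + (6 + 0.97·3.1)s + 0.97·33.3 = 0.
That is s² + 9.007s + 32.3 = 0, so ω_n = 5.683 rad/s and ζ = 9.007/(2·5.683) = 0.7924.

ζ = 0.792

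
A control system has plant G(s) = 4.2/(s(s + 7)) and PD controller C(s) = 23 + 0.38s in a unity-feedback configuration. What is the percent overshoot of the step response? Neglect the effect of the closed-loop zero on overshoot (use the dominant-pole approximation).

21.7%

Forward path: (23 + 0.38s)·4.2/(s(s+7)). The closed-loop characteristic equation is s² + (7 + 4.2·0.38)s + 4.2·23 = 0.
That is s² + 8.596s + 96.6 = 0, so ω_n = 9.829 rad/s and ζ = 8.596/(2·9.829) = 0.4373.
%OS = 100·exp(−πζ/√(1−ζ²)) = 21.7%.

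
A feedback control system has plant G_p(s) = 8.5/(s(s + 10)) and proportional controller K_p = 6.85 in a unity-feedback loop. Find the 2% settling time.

T_s ≈ 0.8 s

The closed-loop denominator s² + 10s + 58.22 gives ω_n = √58.22 = 7.631 and ζ = 10/(2ω_n) = 0.6553.
2% settling time T_s ≈ 4/(ζω_n) = 4/5 = 0.8 s.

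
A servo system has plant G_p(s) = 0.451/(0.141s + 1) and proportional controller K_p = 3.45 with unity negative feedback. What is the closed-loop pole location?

Closed loop: T(s) = K_p·G_p/(1+K_p·G_p) = 1.556/(0.141s + 1 + 1.556), with pole at s = −(1 + 1.556)/0.141 = −18.13.

s = -18.13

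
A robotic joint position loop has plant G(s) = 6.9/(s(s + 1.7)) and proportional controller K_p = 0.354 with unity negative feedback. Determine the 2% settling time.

The closed-loop denominator s² + 1.7s + 2.443 gives ω_n = √2.443 = 1.563 and ζ = 1.7/(2ω_n) = 0.5439.
2% settling time T_s ≈ 4/(ζω_n) = 4/0.85 = 4.71 s.

T_s ≈ 4.71 s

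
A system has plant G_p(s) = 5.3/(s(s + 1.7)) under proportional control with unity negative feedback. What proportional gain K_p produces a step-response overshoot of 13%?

From %OS = 100·exp(−πζ/√(1−ζ²)) = 13%, ζ = −ln(0.13)/√(π²+ln²(0.13)) = 0.5446.
Characteristic equation s² + 1.7s + 5.3K_p = 0 gives ζ = 1.7/(2√(5.3K_p)).
Setting ζ = 0.5446: √(5.3K_p) = 1.7/(2·0.5446) = 1.561, so K_p = 2.436/5.3 = 0.46.

K_p = 0.46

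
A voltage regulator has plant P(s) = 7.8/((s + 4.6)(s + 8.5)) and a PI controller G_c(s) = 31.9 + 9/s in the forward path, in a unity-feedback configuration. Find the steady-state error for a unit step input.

The open loop G_c(s)P(s) has a pole at the origin (type 1), so the static position error constant is infinite and e_ss = 1/(1+∞) = 0.

0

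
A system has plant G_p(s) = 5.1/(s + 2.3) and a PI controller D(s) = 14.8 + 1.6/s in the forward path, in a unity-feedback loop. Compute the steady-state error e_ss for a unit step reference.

The open loop D(s)G_p(s) has a pole at the origin (type 1), so the static position error constant is infinite and e_ss = 1/(1+∞) = 0.

0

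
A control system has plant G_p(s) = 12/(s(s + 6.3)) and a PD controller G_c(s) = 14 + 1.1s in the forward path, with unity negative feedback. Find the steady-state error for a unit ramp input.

0.0375

The loop has one pole at the origin (type 1). Velocity error constant K_v = lim_{s→0} s·G_c(s)G_p(s) = 14·12/6.3 = 26.67.
Steady-state error to a unit ramp: e_ss = 1/K_v = 0.0375.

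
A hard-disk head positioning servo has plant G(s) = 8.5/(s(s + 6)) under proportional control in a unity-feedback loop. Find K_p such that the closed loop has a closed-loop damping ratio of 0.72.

K_p = 2.04

Closed-loop characteristic equation: s² + 6s + K_p·8.5 = 0.
So ω_n = √(8.5K_p) and 2ζω_n = 6, giving ζ = 6/(2√(8.5K_p)).
Setting ζ = 0.72: √(8.5K_p) = 6/(2·0.72) = 4.167, so K_p = 17.36/8.5 = 2.04.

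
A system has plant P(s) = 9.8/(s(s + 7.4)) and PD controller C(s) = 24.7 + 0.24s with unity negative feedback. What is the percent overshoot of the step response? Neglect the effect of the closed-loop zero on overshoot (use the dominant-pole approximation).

35.5%

Forward path: (24.7 + 0.24s)·9.8/(s(s+7.4)). The closed-loop characteristic equation is s² + (7.4 + 9.8·0.24)s + 9.8·24.7 = 0.
That is s² + 9.752s + 242.1 = 0, so ω_n = 15.56 rad/s and ζ = 9.752/(2·15.56) = 0.3134.
%OS = 100·exp(−πζ/√(1−ζ²)) = 35.5%.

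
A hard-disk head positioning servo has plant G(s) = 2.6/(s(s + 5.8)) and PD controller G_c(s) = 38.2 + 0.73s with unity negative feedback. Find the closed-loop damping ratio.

Forward path: (38.2 + 0.73s)·2.6/(s(s+5.8)). The closed-loop characteristic equation is s² + (5.8 + 2.6·0.73)s + 2.6·38.2 = 0.
That is s² + 7.698s + 99.32 = 0, so ω_n = 9.966 rad/s and ζ = 7.698/(2·9.966) = 0.3862.

ζ = 0.386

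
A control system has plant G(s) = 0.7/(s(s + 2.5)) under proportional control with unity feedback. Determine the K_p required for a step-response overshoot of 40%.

K_p = 28.5

From %OS = 100·exp(−πζ/√(1−ζ²)) = 40%, ζ = −ln(0.4)/√(π²+ln²(0.4)) = 0.28.
Characteristic equation s² + 2.5s + 0.7K_p = 0 gives ζ = 2.5/(2√(0.7K_p)).
Setting ζ = 0.28: √(0.7K_p) = 2.5/(2·0.28) = 4.464, so K_p = 19.93/0.7 = 28.5.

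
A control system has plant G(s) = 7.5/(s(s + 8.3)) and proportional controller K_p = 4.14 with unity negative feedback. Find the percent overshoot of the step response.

3%

Closed-loop characteristic equation: s² + 8.3s + 31.05 = 0, so ω_n = 5.572 rad/s and ζ = 8.3/(2·5.572) = 0.7448.
%OS = 100·exp(−πζ/√(1−ζ²)) = 100·exp(−π·0.7448/√0.4453) = 3%.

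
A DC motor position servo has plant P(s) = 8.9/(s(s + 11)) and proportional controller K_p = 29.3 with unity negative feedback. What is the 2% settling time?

Closed-loop characteristic equation: s² + 11s + 260.8 = 0, so ω_n = 16.15 rad/s and ζ = 11/(2·16.15) = 0.3406.
2% settling time T_s ≈ 4/(ζω_n) = 4/5.5 = 0.727 s.

T_s ≈ 0.727 s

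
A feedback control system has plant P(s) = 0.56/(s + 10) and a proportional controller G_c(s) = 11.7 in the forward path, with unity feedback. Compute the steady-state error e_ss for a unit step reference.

0.604

The loop is type 0. Static position error constant K_pos = G_c(0)·P(0) = 11.7·0.056 = 0.6552.
Steady-state error to a unit step: e_ss = 1/(1+K_pos) = 1/1.655 = 0.604.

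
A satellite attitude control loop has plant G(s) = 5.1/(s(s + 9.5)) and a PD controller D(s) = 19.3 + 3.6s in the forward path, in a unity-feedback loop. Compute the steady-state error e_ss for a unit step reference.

The open loop D(s)G(s) has a pole at the origin (type 1), so the static position error constant is infinite and e_ss = 1/(1+∞) = 0.

0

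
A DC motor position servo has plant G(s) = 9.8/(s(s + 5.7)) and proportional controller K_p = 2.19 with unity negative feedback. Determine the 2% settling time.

From 1 + K_pG(s) = 0: s² + 5.7s + 21.46 = 0 ⇒ ω_n = 4.633, ζ = 0.6152.
2% settling time T_s ≈ 4/(ζω_n) = 4/2.85 = 1.4 s.

T_s ≈ 1.4 s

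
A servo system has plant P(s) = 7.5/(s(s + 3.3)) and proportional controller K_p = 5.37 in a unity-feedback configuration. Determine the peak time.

The closed-loop denominator s² + 3.3s + 40.27 gives ω_n = √40.27 = 6.346 and ζ = 3.3/(2ω_n) = 0.26.
Damped frequency ω_d = ω_n√(1−ζ²) = 6.128 rad/s, so peak time T_p = π/ω_d = 0.513 s.

T_p = 0.513 s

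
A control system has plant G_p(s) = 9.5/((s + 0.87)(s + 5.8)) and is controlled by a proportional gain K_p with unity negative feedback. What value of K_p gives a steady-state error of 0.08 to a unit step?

K_p = 6.11

The loop is type 0, so e_ss(step) = 1/(1 + K_pos) with K_pos = K_p·G_p(0).
G_p(0) = 1.883. Require 1/(1 + K_p·1.883) = 0.08, so 1 + 1.883·K_p = 12.5.
K_p = (12.5 − 1)/1.883 = 6.11.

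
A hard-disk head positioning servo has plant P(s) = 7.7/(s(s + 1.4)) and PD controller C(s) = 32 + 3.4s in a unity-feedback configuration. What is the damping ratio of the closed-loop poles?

Forward path: (32 + 3.4s)·7.7/(s(s+1.4)). The closed-loop characteristic equation is s² + (1.4 + 7.7·3.4)s + 7.7·32 = 0.
That is s² + 27.58s + 246.4 = 0, so ω_n = 15.7 rad/s and ζ = 27.58/(2·15.7) = 0.8785.

ζ = 0.879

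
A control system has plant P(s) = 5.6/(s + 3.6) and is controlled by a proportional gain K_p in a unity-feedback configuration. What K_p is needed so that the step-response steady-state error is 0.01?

The loop is type 0, so e_ss(step) = 1/(1 + K_pos) with K_pos = K_p·P(0).
P(0) = 1.556. Require 1/(1 + K_p·1.556) = 0.01, so 1 + 1.556·K_p = 100.
K_p = (100 − 1)/1.556 = 63.6.

K_p = 63.6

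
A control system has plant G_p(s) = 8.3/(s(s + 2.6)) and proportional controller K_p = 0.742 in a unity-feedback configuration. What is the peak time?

From 1 + K_pG_p(s) = 0: s² + 2.6s + 6.159 = 0 ⇒ ω_n = 2.482, ζ = 0.5238.
Damped frequency ω_d = ω_n√(1−ζ²) = 2.114 rad/s, so peak time T_p = π/ω_d = 1.49 s.

T_p = 1.49 s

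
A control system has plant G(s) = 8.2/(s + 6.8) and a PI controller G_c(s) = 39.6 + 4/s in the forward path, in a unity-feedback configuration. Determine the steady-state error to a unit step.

The open loop G_c(s)G(s) has a pole at the origin (type 1), so the static position error constant is infinite and e_ss = 1/(1+∞) = 0.

0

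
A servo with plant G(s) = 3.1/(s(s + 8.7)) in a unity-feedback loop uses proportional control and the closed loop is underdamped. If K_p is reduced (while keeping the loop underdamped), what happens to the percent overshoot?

decrease

ζ = 8.7/(2√(3.1K_p)) rises as K_p falls; higher damping means less overshoot.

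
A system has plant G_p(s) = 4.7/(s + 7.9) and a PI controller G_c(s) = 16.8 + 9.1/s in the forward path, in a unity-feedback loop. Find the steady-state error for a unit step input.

The open loop G_c(s)G_p(s) has a pole at the origin (type 1), so the static position error constant is infinite and e_ss = 1/(1+∞) = 0.

0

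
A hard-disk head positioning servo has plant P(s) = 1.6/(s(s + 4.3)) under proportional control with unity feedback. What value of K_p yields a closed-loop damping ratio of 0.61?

Closed-loop characteristic equation: s² + 4.3s + K_p·1.6 = 0.
So ω_n = √(1.6K_p) and 2ζω_n = 4.3, giving ζ = 4.3/(2√(1.6K_p)).
Setting ζ = 0.61: √(1.6K_p) = 4.3/(2·0.61) = 3.525, so K_p = 12.42/1.6 = 7.76.

K_p = 7.76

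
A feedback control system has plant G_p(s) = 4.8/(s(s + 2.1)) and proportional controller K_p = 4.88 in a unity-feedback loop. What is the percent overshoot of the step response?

49.7%

The closed-loop denominator s² + 2.1s + 23.42 gives ω_n = √23.42 = 4.84 and ζ = 2.1/(2ω_n) = 0.2169.
%OS = 100·exp(−πζ/√(1−ζ²)) = 100·exp(−π·0.2169/√0.9529) = 49.7%.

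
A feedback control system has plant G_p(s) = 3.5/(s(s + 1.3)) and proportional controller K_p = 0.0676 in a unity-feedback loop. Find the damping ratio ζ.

ζ = 1.34

1 + K_p·G_p(s) = 0 gives s² + 1.3s + 0.2366 = 0.
So ω_n² = 0.2366 ⇒ ω_n = 0.4864 rad/s, and ζ = 1.3/(2ω_n) = 1.34.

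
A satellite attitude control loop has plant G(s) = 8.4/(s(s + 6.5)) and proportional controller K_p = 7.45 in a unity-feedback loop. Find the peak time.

From 1 + K_pG(s) = 0: s² + 6.5s + 62.58 = 0 ⇒ ω_n = 7.911, ζ = 0.4108.
Damped frequency ω_d = ω_n√(1−ζ²) = 7.212 rad/s, so peak time T_p = π/ω_d = 0.436 s.

T_p = 0.436 s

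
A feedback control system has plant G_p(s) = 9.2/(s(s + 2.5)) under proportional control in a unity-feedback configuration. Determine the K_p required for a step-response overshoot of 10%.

K_p = 0.486

From %OS = 100·exp(−πζ/√(1−ζ²)) = 10%, ζ = −ln(0.1)/√(π²+ln²(0.1)) = 0.5912.
Characteristic equation s² + 2.5s + 9.2K_p = 0 gives ζ = 2.5/(2√(9.2K_p)).
Setting ζ = 0.5912: √(9.2K_p) = 2.5/(2·0.5912) = 2.115, so K_p = 4.471/9.2 = 0.486.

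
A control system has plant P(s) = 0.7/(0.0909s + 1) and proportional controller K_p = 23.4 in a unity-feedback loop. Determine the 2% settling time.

T_s ≈ 0.0209 s

Closed loop: T(s) = K_p·P/(1+K_p·P) = 16.38/(0.0909s + 1 + 16.38), with pole at s = −(1 + 16.38)/0.0909 = −191.2.
τ = 1/191.2 = 0.00523 s, so 2% settling time ≈ 4τ = 0.0209 s.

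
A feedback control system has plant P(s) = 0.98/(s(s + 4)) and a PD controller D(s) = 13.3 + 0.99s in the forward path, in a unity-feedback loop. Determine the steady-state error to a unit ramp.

The loop has one pole at the origin (type 1). Velocity error constant K_v = lim_{s→0} s·D(s)P(s) = 13.3·0.98/4 = 3.259.
Steady-state error to a unit ramp: e_ss = 1/K_v = 0.307.

0.307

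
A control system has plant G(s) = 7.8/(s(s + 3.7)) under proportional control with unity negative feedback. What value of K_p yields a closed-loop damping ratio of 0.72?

K_p = 0.846

Closed-loop characteristic equation: s² + 3.7s + K_p·7.8 = 0.
So ω_n = √(7.8K_p) and 2ζω_n = 3.7, giving ζ = 3.7/(2√(7.8K_p)).
Setting ζ = 0.72: √(7.8K_p) = 3.7/(2·0.72) = 2.569, so K_p = 6.602/7.8 = 0.846.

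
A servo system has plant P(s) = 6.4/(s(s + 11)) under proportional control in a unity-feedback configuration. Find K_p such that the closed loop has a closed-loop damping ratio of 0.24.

Closed-loop characteristic equation: s² + 11s + K_p·6.4 = 0.
So ω_n = √(6.4K_p) and 2ζω_n = 11, giving ζ = 11/(2√(6.4K_p)).
Setting ζ = 0.24: √(6.4K_p) = 11/(2·0.24) = 22.92, so K_p = 525.2/6.4 = 82.1.

K_p = 82.1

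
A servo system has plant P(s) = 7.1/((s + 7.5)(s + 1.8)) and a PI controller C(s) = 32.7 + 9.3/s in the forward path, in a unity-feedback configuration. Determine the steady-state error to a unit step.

0

The open loop C(s)P(s) has a pole at the origin (type 1), so the static position error constant is infinite and e_ss = 1/(1+∞) = 0.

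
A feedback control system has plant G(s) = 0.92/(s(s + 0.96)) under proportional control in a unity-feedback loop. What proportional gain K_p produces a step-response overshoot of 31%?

From %OS = 100·exp(−πζ/√(1−ζ²)) = 31%, ζ = −ln(0.31)/√(π²+ln²(0.31)) = 0.3493.
Characteristic equation s² + 0.96s + 0.92K_p = 0 gives ζ = 0.96/(2√(0.92K_p)).
Setting ζ = 0.3493: √(0.92K_p) = 0.96/(2·0.3493) = 1.374, so K_p = 1.888/0.92 = 2.05.

K_p = 2.05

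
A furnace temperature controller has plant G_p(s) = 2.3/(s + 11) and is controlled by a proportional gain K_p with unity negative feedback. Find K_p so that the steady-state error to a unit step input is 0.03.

The loop is type 0, so e_ss(step) = 1/(1 + K_pos) with K_pos = K_p·G_p(0).
G_p(0) = 0.2091. Require 1/(1 + K_p·0.2091) = 0.03, so 1 + 0.2091·K_p = 33.33.
K_p = (33.33 − 1)/0.2091 = 155.

K_p = 155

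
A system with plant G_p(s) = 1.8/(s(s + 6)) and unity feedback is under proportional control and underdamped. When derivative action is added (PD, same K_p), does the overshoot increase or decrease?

decrease

With PD the characteristic equation becomes s² + (a + K·K_d)s + K·K_p = 0; the damping term grows, ζ rises, overshoot falls.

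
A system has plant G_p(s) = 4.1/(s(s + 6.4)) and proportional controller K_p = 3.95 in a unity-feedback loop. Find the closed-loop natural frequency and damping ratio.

ω_n = 4.02 rad/s, ζ = 0.795

1 + K_p·G_p(s) = 0 gives s² + 6.4s + 16.2 = 0.
Matching s² + 2ζω_n s + ω_n²: ω_n = √16.2 = 4.024 rad/s and 2ζω_n = 6.4, so ζ = 6.4/(2·4.024) = 0.795.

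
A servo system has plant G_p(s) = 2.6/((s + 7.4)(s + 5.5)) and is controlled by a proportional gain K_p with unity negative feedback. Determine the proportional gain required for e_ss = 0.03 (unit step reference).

K_p = 506

Steady-state error for a unit step on this type-0 loop is 1/(1 + K_p·G_p(0)).
G_p(0) = 0.06388. Require 1/(1 + K_p·0.06388) = 0.03, so 1 + 0.06388·K_p = 33.33.
K_p = (33.33 − 1)/0.06388 = 506.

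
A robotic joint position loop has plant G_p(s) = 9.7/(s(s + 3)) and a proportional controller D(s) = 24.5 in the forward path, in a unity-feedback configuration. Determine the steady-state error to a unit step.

The open loop D(s)G_p(s) has a pole at the origin (type 1), so the static position error constant is infinite and e_ss = 1/(1+∞) = 0.

0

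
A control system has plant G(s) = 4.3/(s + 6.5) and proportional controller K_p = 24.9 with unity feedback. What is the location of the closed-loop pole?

Closed-loop transfer function: T(s) = K_p·G(s)/(1 + K_p·G(s)) = 107.1/(s + 6.5 + 107.1) = 107.1/(s + 113.6).
The closed-loop pole is at s = −113.6.

s = -113.6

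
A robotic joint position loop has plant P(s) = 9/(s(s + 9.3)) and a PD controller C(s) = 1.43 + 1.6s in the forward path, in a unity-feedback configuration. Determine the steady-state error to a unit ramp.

0.723

The loop has one pole at the origin (type 1). Velocity error constant K_v = lim_{s→0} s·C(s)P(s) = 1.43·9/9.3 = 1.384.
Steady-state error to a unit ramp: e_ss = 1/K_v = 0.723.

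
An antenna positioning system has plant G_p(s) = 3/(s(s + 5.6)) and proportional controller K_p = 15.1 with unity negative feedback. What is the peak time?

T_p = 0.513 s

The closed-loop denominator s² + 5.6s + 45.3 gives ω_n = √45.3 = 6.731 and ζ = 5.6/(2ω_n) = 0.416.
Damped frequency ω_d = ω_n√(1−ζ²) = 6.12 rad/s, so peak time T_p = π/ω_d = 0.513 s.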